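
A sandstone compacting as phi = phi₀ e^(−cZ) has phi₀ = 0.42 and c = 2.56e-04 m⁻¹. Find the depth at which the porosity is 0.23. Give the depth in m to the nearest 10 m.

2350 m

Working in km (1 km = 1000 m; c in km⁻¹ = c in m⁻¹ × 1000):
Invert Athy's law: Z = ln(phi₀/phi) / c
Z = ln(0.42/0.23) / 0.256 = ln(1.826) / 0.256 = 0.6022 / 0.256 = 2.352 km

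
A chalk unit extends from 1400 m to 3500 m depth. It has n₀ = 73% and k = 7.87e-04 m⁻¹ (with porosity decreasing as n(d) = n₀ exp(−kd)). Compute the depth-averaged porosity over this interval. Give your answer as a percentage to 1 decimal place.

11.9%

Working in km (1 km = 1000 m; k in km⁻¹ = k in m⁻¹ × 1000):
⟨n⟩ = (1/(d₂−d₁)) ∫ n₀ e^(−kd) dd = n₀·(e^(−k·d₁) − e^(−k·d₂)) / (k·(d₂−d₁))
e^(−0.787×1.4) = 0.3323; e^(−0.787×3.5) = 0.0636
⟨n⟩ = 0.73 × (0.3323 − 0.0636) / (0.787 × 2.1) = 0.73 × 0.1625 = 0.1187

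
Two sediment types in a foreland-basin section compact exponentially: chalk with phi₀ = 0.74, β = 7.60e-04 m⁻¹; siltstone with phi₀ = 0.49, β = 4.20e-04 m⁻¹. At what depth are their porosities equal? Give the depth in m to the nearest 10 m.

Working in km (1 km = 1000 m; β in km⁻¹ = β in m⁻¹ × 1000):
Set phi₀ₐ e^(−βₐd) = phi₀ᵦ e^(−βᵦd) ⇒ ln(phi₀ₐ/phi₀ᵦ) = (βₐ − βᵦ)·d
d = ln(0.74/0.49) / (0.76 − 0.42) = 0.4122 / 0.34 = 1.212 km

1210 m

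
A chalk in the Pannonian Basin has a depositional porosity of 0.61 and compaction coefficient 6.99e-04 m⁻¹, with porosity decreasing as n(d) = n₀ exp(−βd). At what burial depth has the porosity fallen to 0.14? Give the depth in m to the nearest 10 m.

Working in km (1 km = 1000 m; β in km⁻¹ = β in m⁻¹ × 1000):
Invert Athy's law: d = ln(n₀/n) / β
d = ln(0.61/0.14) / 0.699 = ln(4.357) / 0.699 = 1.4718 / 0.699 = 2.106 km

2110 m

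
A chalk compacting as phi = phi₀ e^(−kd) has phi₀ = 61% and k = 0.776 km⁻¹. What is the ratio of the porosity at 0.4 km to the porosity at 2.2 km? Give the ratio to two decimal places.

4.04

phi(d₁)/phi(d₂) = e^(−k·d₁)/e^(−k·d₂) = e^{k(d₂−d₁)}
= exp(0.776 × 1.8) = exp(1.397) = 4.0422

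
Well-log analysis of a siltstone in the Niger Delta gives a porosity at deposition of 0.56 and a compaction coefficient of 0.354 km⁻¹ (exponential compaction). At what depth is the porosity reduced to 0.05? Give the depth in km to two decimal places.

6.82 km

Invert Athy's law: z = ln(n₀/n) / k
z = ln(0.56/0.05) / 0.354 = ln(11.2) / 0.354 = 2.4159 / 0.354 = 6.825 km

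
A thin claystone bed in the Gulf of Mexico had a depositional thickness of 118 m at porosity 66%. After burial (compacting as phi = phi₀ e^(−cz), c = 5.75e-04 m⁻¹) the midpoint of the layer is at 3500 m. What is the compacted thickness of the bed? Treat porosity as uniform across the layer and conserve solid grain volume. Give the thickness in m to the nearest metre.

44 m

Working in km (1 km = 1000 m; c in km⁻¹ = c in m⁻¹ × 1000):
Porosity at 3.5 km: phi = 0.66·exp(−0.575×3.5) = 0.0882
Solid-volume conservation: h(1−phi) = h₀(1−phi₀) ⇒ h = h₀·(1−phi₀)/(1−phi)
h = 0.118 × (1 − 0.66)/(1 − 0.0882) = 0.118 × 0.3729 = 0.0440 km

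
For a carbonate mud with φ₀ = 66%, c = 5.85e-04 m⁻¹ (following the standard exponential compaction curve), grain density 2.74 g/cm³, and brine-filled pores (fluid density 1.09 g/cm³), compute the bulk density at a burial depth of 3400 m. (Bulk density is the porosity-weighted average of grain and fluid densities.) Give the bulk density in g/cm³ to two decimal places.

2.59 g/cm³

Working in km (1 km = 1000 m; c in km⁻¹ = c in m⁻¹ × 1000):
Porosity at depth: φ = 0.66·exp(−0.585×3.4) = 0.66×0.1368 = 0.0903
Bulk density: ρ_b = (1−φ)ρ_g + φ·ρ_f = 0.9097×2.74 + 0.0903×1.09
       = 2.493 + 0.098 = 2.591 g/cm³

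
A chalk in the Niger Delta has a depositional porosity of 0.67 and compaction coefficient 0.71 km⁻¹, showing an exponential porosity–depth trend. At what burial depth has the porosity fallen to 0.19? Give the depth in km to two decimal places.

Invert Athy's law: z = ln(n₀/n) / c
z = ln(0.67/0.19) / 0.71 = ln(3.526) / 0.71 = 1.2603 / 0.71 = 1.775 km

1.78 km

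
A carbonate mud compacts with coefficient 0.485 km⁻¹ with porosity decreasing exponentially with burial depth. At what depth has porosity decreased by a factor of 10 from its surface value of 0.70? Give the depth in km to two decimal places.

4.75 km

φ/φ₀ = 1/10 ⇒ exp(−k·Z) = 1/10 ⇒ Z = ln(10) / k
Z = 2.3026 / 0.485 = 4.748 km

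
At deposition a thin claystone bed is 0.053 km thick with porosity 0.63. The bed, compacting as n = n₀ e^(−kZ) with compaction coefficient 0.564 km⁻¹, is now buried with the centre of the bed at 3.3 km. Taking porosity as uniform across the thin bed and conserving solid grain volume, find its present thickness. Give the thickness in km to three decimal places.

Porosity at 3.3 km: n = 0.63·exp(−0.564×3.3) = 0.0980
Solid-volume conservation: h(1−n) = h₀(1−n₀) ⇒ h = h₀·(1−n₀)/(1−n)
h = 0.053 × (1 − 0.63)/(1 − 0.0980) = 0.053 × 0.4102 = 0.0217 km

0.022 km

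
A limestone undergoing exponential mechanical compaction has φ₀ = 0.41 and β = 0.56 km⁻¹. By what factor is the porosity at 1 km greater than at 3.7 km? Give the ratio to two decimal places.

φ(z₁)/φ(z₂) = e^(−β·z₁)/e^(−β·z₂) = e^{β(z₂−z₁)}
= exp(0.56 × 2.7) = exp(1.512) = 4.5358

4.54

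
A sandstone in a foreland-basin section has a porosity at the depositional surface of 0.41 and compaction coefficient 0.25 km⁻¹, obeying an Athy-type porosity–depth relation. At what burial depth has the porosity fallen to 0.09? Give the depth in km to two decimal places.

6.07 km

Invert Athy's law: z = ln(phi₀/phi) / β
z = ln(0.41/0.09) / 0.25 = ln(4.556) / 0.25 = 1.5163 / 0.25 = 6.065 km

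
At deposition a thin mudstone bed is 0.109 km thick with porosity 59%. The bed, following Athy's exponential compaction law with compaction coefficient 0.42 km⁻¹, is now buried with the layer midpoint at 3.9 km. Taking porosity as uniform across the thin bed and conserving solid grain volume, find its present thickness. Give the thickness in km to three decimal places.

Porosity at 3.9 km: n = 0.59·exp(−0.42×3.9) = 0.1147
Solid-volume conservation: h(1−n) = h₀(1−n₀) ⇒ h = h₀·(1−n₀)/(1−n)
h = 0.109 × (1 − 0.59)/(1 − 0.1147) = 0.109 × 0.4631 = 0.0505 km

0.050 km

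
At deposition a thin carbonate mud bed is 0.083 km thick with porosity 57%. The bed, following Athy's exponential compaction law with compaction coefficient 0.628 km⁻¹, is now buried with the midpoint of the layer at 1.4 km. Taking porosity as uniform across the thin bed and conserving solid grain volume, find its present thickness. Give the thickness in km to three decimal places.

0.047 km

Porosity at 1.4 km: phi = 0.57·exp(−0.628×1.4) = 0.2366
Solid-volume conservation: h(1−phi) = h₀(1−phi₀) ⇒ h = h₀·(1−phi₀)/(1−phi)
h = 0.083 × (1 − 0.57)/(1 − 0.2366) = 0.083 × 0.5633 = 0.0468 km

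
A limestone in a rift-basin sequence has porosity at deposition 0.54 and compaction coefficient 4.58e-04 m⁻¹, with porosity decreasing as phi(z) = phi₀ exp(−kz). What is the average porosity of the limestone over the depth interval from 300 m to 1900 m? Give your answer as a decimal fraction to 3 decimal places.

Working in km (1 km = 1000 m; k in km⁻¹ = k in m⁻¹ × 1000):
⟨phi⟩ = (1/(z₂−z₁)) ∫ phi₀ e^(−kz) dz = phi₀·(e^(−k·z₁) − e^(−k·z₂)) / (k·(z₂−z₁))
e^(−0.458×0.3) = 0.8716; e^(−0.458×1.9) = 0.4189
⟨phi⟩ = 0.54 × (0.8716 − 0.4189) / (0.458 × 1.6) = 0.54 × 0.6178 = 0.3336

0.334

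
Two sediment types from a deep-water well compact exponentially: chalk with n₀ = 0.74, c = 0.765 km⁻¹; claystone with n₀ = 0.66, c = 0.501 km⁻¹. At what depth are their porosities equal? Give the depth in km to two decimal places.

Set n₀ₐ e^(−cₐZ) = n₀ᵦ e^(−cᵦZ) ⇒ ln(n₀ₐ/n₀ᵦ) = (cₐ − cᵦ)·Z
Z = ln(0.74/0.66) / (0.765 − 0.501) = 0.1144 / 0.264 = 0.433 km

0.43 km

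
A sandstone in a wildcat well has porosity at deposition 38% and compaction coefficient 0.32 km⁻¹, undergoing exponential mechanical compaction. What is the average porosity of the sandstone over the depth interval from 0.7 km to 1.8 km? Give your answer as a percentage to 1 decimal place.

⟨phi⟩ = (1/(Z₂−Z₁)) ∫ phi₀ e^(−βZ) dZ = phi₀·(e^(−β·Z₁) − e^(−β·Z₂)) / (β·(Z₂−Z₁))
e^(−0.32×0.7) = 0.7993; e^(−0.32×1.8) = 0.5621
⟨phi⟩ = 0.38 × (0.7993 − 0.5621) / (0.32 × 1.1) = 0.38 × 0.6738 = 0.2560

25.6%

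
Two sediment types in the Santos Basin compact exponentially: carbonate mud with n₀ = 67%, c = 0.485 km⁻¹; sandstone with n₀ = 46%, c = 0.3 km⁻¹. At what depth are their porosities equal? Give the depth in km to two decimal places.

Set n₀ₐ e^(−cₐz) = n₀ᵦ e^(−cᵦz) ⇒ ln(n₀ₐ/n₀ᵦ) = (cₐ − cᵦ)·z
z = ln(0.67/0.46) / (0.485 − 0.3) = 0.3761 / 0.185 = 2.033 km

2.03 km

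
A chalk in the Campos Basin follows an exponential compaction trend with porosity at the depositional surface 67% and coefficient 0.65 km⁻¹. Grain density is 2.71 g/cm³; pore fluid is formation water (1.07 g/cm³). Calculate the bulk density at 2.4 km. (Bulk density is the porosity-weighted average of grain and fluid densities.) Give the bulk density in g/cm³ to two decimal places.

2.48 g/cm³

Porosity at depth: φ = 0.67·exp(−0.65×2.4) = 0.67×0.2101 = 0.1408
Bulk density: ρ_b = (1−φ)ρ_g + φ·ρ_f = 0.8592×2.71 + 0.1408×1.07
       = 2.328 + 0.151 = 2.479 g/cm³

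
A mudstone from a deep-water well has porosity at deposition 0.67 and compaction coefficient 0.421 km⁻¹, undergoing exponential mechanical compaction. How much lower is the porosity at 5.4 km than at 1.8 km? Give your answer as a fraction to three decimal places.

n(1.8) = 0.67·e^(−0.421×1.8) = 0.3140
n(5.4) = 0.67·e^(−0.421×5.4) = 0.0690
Δn = 0.3140 − 0.0690 = 0.2450

0.245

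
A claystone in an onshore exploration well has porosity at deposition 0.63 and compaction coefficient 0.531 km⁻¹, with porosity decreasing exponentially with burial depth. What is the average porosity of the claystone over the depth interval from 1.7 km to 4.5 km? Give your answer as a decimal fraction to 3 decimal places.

0.133

⟨n⟩ = (1/(d₂−d₁)) ∫ n₀ e^(−kd) dd = n₀·(e^(−k·d₁) − e^(−k·d₂)) / (k·(d₂−d₁))
e^(−0.531×1.7) = 0.4055; e^(−0.531×4.5) = 0.0917
⟨n⟩ = 0.63 × (0.4055 − 0.0917) / (0.531 × 2.8) = 0.63 × 0.2111 = 0.1330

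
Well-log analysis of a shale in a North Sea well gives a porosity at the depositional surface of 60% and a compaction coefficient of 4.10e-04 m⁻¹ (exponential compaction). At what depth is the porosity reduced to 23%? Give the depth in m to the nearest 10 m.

2340 m

Working in km (1 km = 1000 m; k in km⁻¹ = k in m⁻¹ × 1000):
Invert Athy's law: Z = ln(n₀/n) / k
Z = ln(0.6/0.23) / 0.41 = ln(2.609) / 0.41 = 0.9589 / 0.41 = 2.339 km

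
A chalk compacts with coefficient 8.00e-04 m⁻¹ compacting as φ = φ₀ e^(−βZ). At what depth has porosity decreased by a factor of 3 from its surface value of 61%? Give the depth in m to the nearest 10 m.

Working in km (1 km = 1000 m; β in km⁻¹ = β in m⁻¹ × 1000):
φ/φ₀ = 1/3 ⇒ exp(−β·Z) = 1/3 ⇒ Z = ln(3) / β
Z = 1.0986 / 0.8 = 1.373 km

1370 m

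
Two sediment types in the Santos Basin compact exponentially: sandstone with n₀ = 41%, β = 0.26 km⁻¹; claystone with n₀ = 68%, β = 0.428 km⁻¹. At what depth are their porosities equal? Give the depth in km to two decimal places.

3.01 km

Set n₀ₐ e^(−βₐZ) = n₀ᵦ e^(−βᵦZ) ⇒ ln(n₀ₐ/n₀ᵦ) = (βₐ − βᵦ)·Z
Z = ln(0.41/0.68) / (0.26 − 0.428) = -0.5059 / -0.168 = 3.012 km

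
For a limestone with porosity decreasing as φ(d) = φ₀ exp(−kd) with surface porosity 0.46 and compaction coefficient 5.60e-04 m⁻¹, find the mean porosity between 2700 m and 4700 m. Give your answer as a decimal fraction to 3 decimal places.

Working in km (1 km = 1000 m; k in km⁻¹ = k in m⁻¹ × 1000):
⟨φ⟩ = (1/(d₂−d₁)) ∫ φ₀ e^(−kd) dd = φ₀·(e^(−k·d₁) − e^(−k·d₂)) / (k·(d₂−d₁))
e^(−0.56×2.7) = 0.2205; e^(−0.56×4.7) = 0.0719
⟨φ⟩ = 0.46 × (0.2205 − 0.0719) / (0.56 × 2) = 0.46 × 0.1326 = 0.0610

0.061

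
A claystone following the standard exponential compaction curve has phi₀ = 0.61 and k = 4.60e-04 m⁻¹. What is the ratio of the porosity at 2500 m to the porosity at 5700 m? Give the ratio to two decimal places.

4.36

Working in km (1 km = 1000 m; k in km⁻¹ = k in m⁻¹ × 1000):
phi(z₁)/phi(z₂) = e^(−k·z₁)/e^(−k·z₂) = e^{k(z₂−z₁)}
= exp(0.46 × 3.2) = exp(1.472) = 4.3579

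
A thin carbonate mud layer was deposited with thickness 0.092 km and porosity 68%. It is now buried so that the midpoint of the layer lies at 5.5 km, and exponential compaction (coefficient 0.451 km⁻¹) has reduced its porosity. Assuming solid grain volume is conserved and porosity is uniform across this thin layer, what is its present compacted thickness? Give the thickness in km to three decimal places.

Porosity at 5.5 km: phi = 0.68·exp(−0.451×5.5) = 0.0569
Solid-volume conservation: h(1−phi) = h₀(1−phi₀) ⇒ h = h₀·(1−phi₀)/(1−phi)
h = 0.092 × (1 − 0.68)/(1 − 0.0569) = 0.092 × 0.3393 = 0.0312 km

0.031 km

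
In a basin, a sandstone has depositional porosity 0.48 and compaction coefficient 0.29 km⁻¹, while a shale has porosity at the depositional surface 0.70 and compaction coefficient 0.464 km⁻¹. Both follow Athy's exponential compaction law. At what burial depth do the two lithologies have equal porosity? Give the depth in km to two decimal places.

2.17 km

Set n₀ₐ e^(−βₐZ) = n₀ᵦ e^(−βᵦZ) ⇒ ln(n₀ₐ/n₀ᵦ) = (βₐ − βᵦ)·Z
Z = ln(0.48/0.7) / (0.29 − 0.464) = -0.3773 / -0.174 = 2.168 km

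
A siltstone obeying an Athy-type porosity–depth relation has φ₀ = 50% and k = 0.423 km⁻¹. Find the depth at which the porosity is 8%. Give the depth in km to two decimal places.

Invert Athy's law: z = ln(φ₀/φ) / k
z = ln(0.5/0.08) / 0.423 = ln(6.25) / 0.423 = 1.8326 / 0.423 = 4.332 km

4.33 km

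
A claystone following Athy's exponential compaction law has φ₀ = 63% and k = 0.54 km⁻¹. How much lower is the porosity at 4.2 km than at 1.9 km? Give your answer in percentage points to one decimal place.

16.1 percentage points

φ(1.9) = 0.63·e^(−0.54×1.9) = 0.2258
φ(4.2) = 0.63·e^(−0.54×4.2) = 0.0652
Δφ = 0.2258 − 0.0652 = 0.1606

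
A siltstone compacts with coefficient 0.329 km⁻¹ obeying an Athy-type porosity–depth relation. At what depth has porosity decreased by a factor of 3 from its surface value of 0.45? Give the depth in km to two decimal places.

3.34 km

φ/φ₀ = 1/3 ⇒ exp(−c·Z) = 1/3 ⇒ Z = ln(3) / c
Z = 1.0986 / 0.329 = 3.339 km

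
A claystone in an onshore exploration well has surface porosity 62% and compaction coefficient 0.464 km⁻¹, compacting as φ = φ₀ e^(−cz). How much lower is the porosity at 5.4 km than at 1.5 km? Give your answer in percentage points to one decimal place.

25.9 percentage points

φ(1.5) = 0.62·e^(−0.464×1.5) = 0.3091
φ(5.4) = 0.62·e^(−0.464×5.4) = 0.0506
Δφ = 0.3091 − 0.0506 = 0.2585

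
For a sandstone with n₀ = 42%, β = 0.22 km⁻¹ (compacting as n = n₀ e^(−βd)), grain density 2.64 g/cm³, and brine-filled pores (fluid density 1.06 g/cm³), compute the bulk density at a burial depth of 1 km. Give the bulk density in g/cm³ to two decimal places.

Porosity at depth: n = 0.42·exp(−0.22×1) = 0.42×0.8025 = 0.3371
Bulk density: ρ_b = (1−n)ρ_g + n·ρ_f = 0.6629×2.64 + 0.3371×1.06
       = 1.750 + 0.357 = 2.107 g/cm³

2.11 g/cm³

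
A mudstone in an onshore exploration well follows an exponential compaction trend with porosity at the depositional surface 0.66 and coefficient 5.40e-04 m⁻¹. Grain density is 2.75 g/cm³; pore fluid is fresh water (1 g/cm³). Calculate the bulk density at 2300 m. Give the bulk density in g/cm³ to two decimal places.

Working in km (1 km = 1000 m; β in km⁻¹ = β in m⁻¹ × 1000):
Porosity at depth: phi = 0.66·exp(−0.54×2.3) = 0.66×0.2888 = 0.1906
Bulk density: ρ_b = (1−phi)ρ_g + phi·ρ_f = 0.8094×2.75 + 0.1906×1
       = 2.226 + 0.191 = 2.416 g/cm³

2.42 g/cm³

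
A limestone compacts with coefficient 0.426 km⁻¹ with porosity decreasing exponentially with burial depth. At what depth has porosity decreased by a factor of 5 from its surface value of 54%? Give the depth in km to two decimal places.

3.78 km

n/n₀ = 1/5 ⇒ exp(−k·d) = 1/5 ⇒ d = ln(5) / k
d = 1.6094 / 0.426 = 3.778 km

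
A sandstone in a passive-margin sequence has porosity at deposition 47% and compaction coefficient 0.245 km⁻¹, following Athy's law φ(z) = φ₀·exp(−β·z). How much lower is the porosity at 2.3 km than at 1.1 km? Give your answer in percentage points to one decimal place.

φ(1.1) = 0.47·e^(−0.245×1.1) = 0.3590
φ(2.3) = 0.47·e^(−0.245×2.3) = 0.2675
Δφ = 0.3590 − 0.2675 = 0.0914

9.1 percentage points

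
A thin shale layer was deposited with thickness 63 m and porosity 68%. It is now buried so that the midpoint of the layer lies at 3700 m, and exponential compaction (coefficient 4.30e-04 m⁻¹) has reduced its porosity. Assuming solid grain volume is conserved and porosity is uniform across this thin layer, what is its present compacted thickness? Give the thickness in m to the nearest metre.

Working in km (1 km = 1000 m; c in km⁻¹ = c in m⁻¹ × 1000):
Porosity at 3.7 km: phi = 0.68·exp(−0.43×3.7) = 0.1385
Solid-volume conservation: h(1−phi) = h₀(1−phi₀) ⇒ h = h₀·(1−phi₀)/(1−phi)
h = 0.063 × (1 − 0.68)/(1 − 0.1385) = 0.063 × 0.3715 = 0.0234 km

23 m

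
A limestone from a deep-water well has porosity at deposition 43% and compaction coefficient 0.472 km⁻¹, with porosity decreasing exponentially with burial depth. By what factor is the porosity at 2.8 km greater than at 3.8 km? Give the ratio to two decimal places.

1.60

phi(Z₁)/phi(Z₂) = e^(−k·Z₁)/e^(−k·Z₂) = e^{k(Z₂−Z₁)}
= exp(0.472 × 1) = exp(0.472) = 1.6032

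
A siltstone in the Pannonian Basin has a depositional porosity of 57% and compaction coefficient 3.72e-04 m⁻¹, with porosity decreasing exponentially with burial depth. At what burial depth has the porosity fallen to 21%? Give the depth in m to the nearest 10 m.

Working in km (1 km = 1000 m; c in km⁻¹ = c in m⁻¹ × 1000):
Invert Athy's law: Z = ln(φ₀/φ) / c
Z = ln(0.57/0.21) / 0.372 = ln(2.714) / 0.372 = 0.9985 / 0.372 = 2.684 km

2680 m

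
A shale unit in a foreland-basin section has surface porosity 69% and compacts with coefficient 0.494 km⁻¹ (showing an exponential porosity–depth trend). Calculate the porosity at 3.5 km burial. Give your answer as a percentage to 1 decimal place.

12.2%

n = n₀·exp(−β·z) = 0.69 × exp(−0.494 × 3.5) = 0.69 × exp(−1.729)
  = 0.69 × 0.1775 = 0.1224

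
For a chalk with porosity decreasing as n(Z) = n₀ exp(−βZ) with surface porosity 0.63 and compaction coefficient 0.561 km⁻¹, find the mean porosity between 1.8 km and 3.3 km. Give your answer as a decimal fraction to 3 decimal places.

⟨n⟩ = (1/(Z₂−Z₁)) ∫ n₀ e^(−βZ) dZ = n₀·(e^(−β·Z₁) − e^(−β·Z₂)) / (β·(Z₂−Z₁))
e^(−0.561×1.8) = 0.3643; e^(−0.561×3.3) = 0.1570
⟨n⟩ = 0.63 × (0.3643 − 0.1570) / (0.561 × 1.5) = 0.63 × 0.2463 = 0.1552

0.155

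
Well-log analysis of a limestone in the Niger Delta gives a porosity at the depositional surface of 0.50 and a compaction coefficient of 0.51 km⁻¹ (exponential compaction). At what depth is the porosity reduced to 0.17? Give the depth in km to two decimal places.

2.12 km

Invert Athy's law: Z = ln(φ₀/φ) / β
Z = ln(0.5/0.17) / 0.51 = ln(2.941) / 0.51 = 1.0788 / 0.51 = 2.115 km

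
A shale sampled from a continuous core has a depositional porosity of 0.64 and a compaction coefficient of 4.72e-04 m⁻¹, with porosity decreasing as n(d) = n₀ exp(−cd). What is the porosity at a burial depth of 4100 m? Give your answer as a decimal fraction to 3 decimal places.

Working in km (1 km = 1000 m; c in km⁻¹ = c in m⁻¹ × 1000):
n = n₀·exp(−c·d) = 0.64 × exp(−0.472 × 4.1) = 0.64 × exp(−1.935)
  = 0.64 × 0.1444 = 0.0924

0.092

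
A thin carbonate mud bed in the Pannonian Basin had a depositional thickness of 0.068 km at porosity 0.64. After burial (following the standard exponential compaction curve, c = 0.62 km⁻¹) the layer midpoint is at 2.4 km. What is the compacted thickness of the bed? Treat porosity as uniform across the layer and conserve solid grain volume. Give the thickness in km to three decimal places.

0.029 km

Porosity at 2.4 km: phi = 0.64·exp(−0.62×2.4) = 0.1445
Solid-volume conservation: h(1−phi) = h₀(1−phi₀) ⇒ h = h₀·(1−phi₀)/(1−phi)
h = 0.068 × (1 − 0.64)/(1 − 0.1445) = 0.068 × 0.4208 = 0.0286 km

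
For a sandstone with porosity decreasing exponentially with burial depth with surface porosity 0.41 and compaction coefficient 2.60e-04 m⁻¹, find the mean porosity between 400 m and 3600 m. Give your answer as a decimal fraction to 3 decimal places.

0.251

Working in km (1 km = 1000 m; c in km⁻¹ = c in m⁻¹ × 1000):
⟨phi⟩ = (1/(z₂−z₁)) ∫ phi₀ e^(−cz) dz = phi₀·(e^(−c·z₁) − e^(−c·z₂)) / (c·(z₂−z₁))
e^(−0.26×0.4) = 0.9012; e^(−0.26×3.6) = 0.3922
⟨phi⟩ = 0.41 × (0.9012 − 0.3922) / (0.26 × 3.2) = 0.41 × 0.6118 = 0.2508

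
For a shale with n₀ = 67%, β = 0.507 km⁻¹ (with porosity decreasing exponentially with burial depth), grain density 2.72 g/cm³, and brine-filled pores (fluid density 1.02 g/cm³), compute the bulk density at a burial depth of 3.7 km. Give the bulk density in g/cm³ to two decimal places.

Porosity at depth: n = 0.67·exp(−0.507×3.7) = 0.67×0.1532 = 0.1027
Bulk density: ρ_b = (1−n)ρ_g + n·ρ_f = 0.8973×2.72 + 0.1027×1.02
       = 2.441 + 0.105 = 2.545 g/cm³

2.55 g/cm³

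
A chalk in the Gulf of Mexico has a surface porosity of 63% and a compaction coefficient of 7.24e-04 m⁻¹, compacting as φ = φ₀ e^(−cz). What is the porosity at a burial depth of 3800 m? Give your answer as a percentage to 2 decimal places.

Working in km (1 km = 1000 m; c in km⁻¹ = c in m⁻¹ × 1000):
φ = φ₀·exp(−c·z) = 0.63 × exp(−0.724 × 3.8) = 0.63 × exp(−2.751)
  = 0.63 × 0.0639 = 0.0402

4.02%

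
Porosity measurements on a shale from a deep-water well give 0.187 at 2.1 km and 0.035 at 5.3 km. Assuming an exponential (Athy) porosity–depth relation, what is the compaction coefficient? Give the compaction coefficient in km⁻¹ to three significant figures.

0.524 km⁻¹

Athy: φ(z) = φ₀ e^(−cz) ⇒ φ₁/φ₂ = e^{c(z₂−z₁)} ⇒ c = ln(φ₁/φ₂)/(z₂−z₁)
c = ln(0.187/0.035) / (5.3 − 2.1) = ln(5.343) / 3.2 = 1.6758 / 3.2 = 0.5237 km⁻¹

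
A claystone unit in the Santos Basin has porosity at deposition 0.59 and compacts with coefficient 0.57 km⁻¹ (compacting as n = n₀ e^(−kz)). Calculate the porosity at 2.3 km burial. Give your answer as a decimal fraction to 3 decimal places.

n = n₀·exp(−k·z) = 0.59 × exp(−0.57 × 2.3) = 0.59 × exp(−1.311)
  = 0.59 × 0.2696 = 0.1590

0.159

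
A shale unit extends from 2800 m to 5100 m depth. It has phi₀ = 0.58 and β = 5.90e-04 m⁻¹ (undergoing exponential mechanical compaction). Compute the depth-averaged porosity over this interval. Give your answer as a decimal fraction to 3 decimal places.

Working in km (1 km = 1000 m; β in km⁻¹ = β in m⁻¹ × 1000):
⟨phi⟩ = (1/(Z₂−Z₁)) ∫ phi₀ e^(−βZ) dZ = phi₀·(e^(−β·Z₁) − e^(−β·Z₂)) / (β·(Z₂−Z₁))
e^(−0.59×2.8) = 0.1917; e^(−0.59×5.1) = 0.0493
⟨phi⟩ = 0.58 × (0.1917 − 0.0493) / (0.59 × 2.3) = 0.58 × 0.1049 = 0.0608

0.061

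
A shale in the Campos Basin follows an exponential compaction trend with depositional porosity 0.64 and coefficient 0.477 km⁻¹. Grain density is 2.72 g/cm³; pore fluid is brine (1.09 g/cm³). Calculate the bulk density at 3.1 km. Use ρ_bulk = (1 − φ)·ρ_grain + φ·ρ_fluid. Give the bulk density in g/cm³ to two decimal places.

2.48 g/cm³

Porosity at depth: φ = 0.64·exp(−0.477×3.1) = 0.64×0.2279 = 0.1459
Bulk density: ρ_b = (1−φ)ρ_g + φ·ρ_f = 0.8541×2.72 + 0.1459×1.09
       = 2.323 + 0.159 = 2.482 g/cm³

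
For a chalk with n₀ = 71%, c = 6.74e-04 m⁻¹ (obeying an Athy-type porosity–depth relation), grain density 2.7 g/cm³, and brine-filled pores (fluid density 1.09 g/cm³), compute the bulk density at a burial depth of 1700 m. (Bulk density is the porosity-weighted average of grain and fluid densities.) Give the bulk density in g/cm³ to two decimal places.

2.34 g/cm³

Working in km (1 km = 1000 m; c in km⁻¹ = c in m⁻¹ × 1000):
Porosity at depth: n = 0.71·exp(−0.674×1.7) = 0.71×0.3180 = 0.2258
Bulk density: ρ_b = (1−n)ρ_g + n·ρ_f = 0.7742×2.7 + 0.2258×1.09
       = 2.090 + 0.246 = 2.337 g/cm³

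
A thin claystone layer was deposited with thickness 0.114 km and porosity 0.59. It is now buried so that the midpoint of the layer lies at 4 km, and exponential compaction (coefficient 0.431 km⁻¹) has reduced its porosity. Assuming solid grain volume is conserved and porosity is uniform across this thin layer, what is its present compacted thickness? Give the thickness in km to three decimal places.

0.052 km

Porosity at 4 km: φ = 0.59·exp(−0.431×4) = 0.1052
Solid-volume conservation: h(1−φ) = h₀(1−φ₀) ⇒ h = h₀·(1−φ₀)/(1−φ)
h = 0.114 × (1 − 0.59)/(1 − 0.1052) = 0.114 × 0.4582 = 0.0522 km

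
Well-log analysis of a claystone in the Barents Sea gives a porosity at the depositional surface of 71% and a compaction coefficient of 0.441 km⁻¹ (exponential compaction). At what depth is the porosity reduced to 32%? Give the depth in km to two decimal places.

1.81 km

Invert Athy's law: Z = ln(φ₀/φ) / k
Z = ln(0.71/0.32) / 0.441 = ln(2.219) / 0.441 = 0.7969 / 0.441 = 1.807 km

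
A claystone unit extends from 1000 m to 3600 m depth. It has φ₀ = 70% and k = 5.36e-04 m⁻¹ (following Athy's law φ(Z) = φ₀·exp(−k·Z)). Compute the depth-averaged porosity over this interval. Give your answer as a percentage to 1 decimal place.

Working in km (1 km = 1000 m; k in km⁻¹ = k in m⁻¹ × 1000):
⟨φ⟩ = (1/(Z₂−Z₁)) ∫ φ₀ e^(−kZ) dZ = φ₀·(e^(−k·Z₁) − e^(−k·Z₂)) / (k·(Z₂−Z₁))
e^(−0.536×1) = 0.5851; e^(−0.536×3.6) = 0.1452
⟨φ⟩ = 0.7 × (0.5851 − 0.1452) / (0.536 × 2.6) = 0.7 × 0.3156 = 0.2209

22.1%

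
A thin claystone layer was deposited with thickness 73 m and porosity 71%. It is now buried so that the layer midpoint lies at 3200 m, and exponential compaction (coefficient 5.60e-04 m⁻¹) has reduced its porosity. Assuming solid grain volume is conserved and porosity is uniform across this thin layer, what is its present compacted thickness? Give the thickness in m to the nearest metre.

Working in km (1 km = 1000 m; β in km⁻¹ = β in m⁻¹ × 1000):
Porosity at 3.2 km: φ = 0.71·exp(−0.56×3.2) = 0.1183
Solid-volume conservation: h(1−φ) = h₀(1−φ₀) ⇒ h = h₀·(1−φ₀)/(1−φ)
h = 0.073 × (1 − 0.71)/(1 − 0.1183) = 0.073 × 0.3289 = 0.0240 km

24 m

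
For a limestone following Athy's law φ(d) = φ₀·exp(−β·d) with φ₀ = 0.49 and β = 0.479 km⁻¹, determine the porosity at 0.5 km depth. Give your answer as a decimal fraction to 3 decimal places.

φ = φ₀·exp(−β·d) = 0.49 × exp(−0.479 × 0.5) = 0.49 × exp(−0.2395)
  = 0.49 × 0.7870 = 0.3856

0.386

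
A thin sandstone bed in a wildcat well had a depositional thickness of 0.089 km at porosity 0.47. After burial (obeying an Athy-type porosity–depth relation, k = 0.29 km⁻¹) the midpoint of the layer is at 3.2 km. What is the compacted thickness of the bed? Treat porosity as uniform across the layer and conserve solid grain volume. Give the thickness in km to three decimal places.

0.058 km

Porosity at 3.2 km: φ = 0.47·exp(−0.29×3.2) = 0.1858
Solid-volume conservation: h(1−φ) = h₀(1−φ₀) ⇒ h = h₀·(1−φ₀)/(1−φ)
h = 0.089 × (1 − 0.47)/(1 − 0.1858) = 0.089 × 0.6510 = 0.0579 km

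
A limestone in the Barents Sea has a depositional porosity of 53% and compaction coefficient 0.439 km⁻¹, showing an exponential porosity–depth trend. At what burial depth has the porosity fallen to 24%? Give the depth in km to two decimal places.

Invert Athy's law: d = ln(n₀/n) / k
d = ln(0.53/0.24) / 0.439 = ln(2.208) / 0.439 = 0.7922 / 0.439 = 1.805 km

1.80 km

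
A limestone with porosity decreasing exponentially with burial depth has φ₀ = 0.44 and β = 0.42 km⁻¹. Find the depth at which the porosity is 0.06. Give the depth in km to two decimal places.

Invert Athy's law: z = ln(φ₀/φ) / β
z = ln(0.44/0.06) / 0.42 = ln(7.333) / 0.42 = 1.9924 / 0.42 = 4.744 km

4.74 km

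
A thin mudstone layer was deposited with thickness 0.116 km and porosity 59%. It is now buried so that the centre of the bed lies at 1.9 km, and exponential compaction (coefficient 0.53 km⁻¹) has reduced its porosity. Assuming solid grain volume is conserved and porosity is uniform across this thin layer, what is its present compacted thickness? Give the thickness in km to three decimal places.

0.061 km

Porosity at 1.9 km: phi = 0.59·exp(−0.53×1.9) = 0.2155
Solid-volume conservation: h(1−phi) = h₀(1−phi₀) ⇒ h = h₀·(1−phi₀)/(1−phi)
h = 0.116 × (1 − 0.59)/(1 − 0.2155) = 0.116 × 0.5226 = 0.0606 km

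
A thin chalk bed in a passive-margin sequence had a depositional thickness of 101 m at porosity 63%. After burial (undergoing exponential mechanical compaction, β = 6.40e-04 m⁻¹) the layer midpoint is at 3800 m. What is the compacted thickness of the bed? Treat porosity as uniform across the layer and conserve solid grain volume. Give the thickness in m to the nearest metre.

40 m

Working in km (1 km = 1000 m; β in km⁻¹ = β in m⁻¹ × 1000):
Porosity at 3.8 km: phi = 0.63·exp(−0.64×3.8) = 0.0554
Solid-volume conservation: h(1−phi) = h₀(1−phi₀) ⇒ h = h₀·(1−phi₀)/(1−phi)
h = 0.101 × (1 − 0.63)/(1 − 0.0554) = 0.101 × 0.3917 = 0.0396 km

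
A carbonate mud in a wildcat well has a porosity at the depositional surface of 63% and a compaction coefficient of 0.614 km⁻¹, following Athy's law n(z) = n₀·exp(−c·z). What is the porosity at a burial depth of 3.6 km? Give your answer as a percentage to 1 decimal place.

n = n₀·exp(−c·z) = 0.63 × exp(−0.614 × 3.6) = 0.63 × exp(−2.21)
  = 0.63 × 0.1097 = 0.0691

6.9%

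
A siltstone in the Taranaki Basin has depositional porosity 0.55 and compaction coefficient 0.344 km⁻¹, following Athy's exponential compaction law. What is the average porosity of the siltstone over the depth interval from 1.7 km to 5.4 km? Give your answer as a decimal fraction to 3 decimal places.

⟨φ⟩ = (1/(z₂−z₁)) ∫ φ₀ e^(−βz) dz = φ₀·(e^(−β·z₁) − e^(−β·z₂)) / (β·(z₂−z₁))
e^(−0.344×1.7) = 0.5572; e^(−0.344×5.4) = 0.1560
⟨φ⟩ = 0.55 × (0.5572 − 0.1560) / (0.344 × 3.7) = 0.55 × 0.3152 = 0.1734

0.173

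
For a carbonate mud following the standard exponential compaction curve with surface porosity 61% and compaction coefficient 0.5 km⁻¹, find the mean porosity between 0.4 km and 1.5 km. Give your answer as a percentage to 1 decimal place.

⟨φ⟩ = (1/(z₂−z₁)) ∫ φ₀ e^(−βz) dz = φ₀·(e^(−β·z₁) − e^(−β·z₂)) / (β·(z₂−z₁))
e^(−0.5×0.4) = 0.8187; e^(−0.5×1.5) = 0.4724
⟨φ⟩ = 0.61 × (0.8187 − 0.4724) / (0.5 × 1.1) = 0.61 × 0.6298 = 0.3841

38.4%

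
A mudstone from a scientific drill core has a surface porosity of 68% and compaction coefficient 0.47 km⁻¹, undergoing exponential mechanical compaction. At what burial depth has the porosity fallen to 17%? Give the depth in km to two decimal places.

2.95 km

Invert Athy's law: d = ln(φ₀/φ) / k
d = ln(0.68/0.17) / 0.47 = ln(4) / 0.47 = 1.3863 / 0.47 = 2.950 km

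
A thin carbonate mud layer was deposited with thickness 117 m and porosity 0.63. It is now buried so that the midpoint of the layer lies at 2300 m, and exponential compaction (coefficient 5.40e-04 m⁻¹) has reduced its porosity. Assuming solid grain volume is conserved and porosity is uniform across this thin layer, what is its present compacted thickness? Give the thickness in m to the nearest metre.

Working in km (1 km = 1000 m; k in km⁻¹ = k in m⁻¹ × 1000):
Porosity at 2.3 km: phi = 0.63·exp(−0.54×2.3) = 0.1819
Solid-volume conservation: h(1−phi) = h₀(1−phi₀) ⇒ h = h₀·(1−phi₀)/(1−phi)
h = 0.117 × (1 − 0.63)/(1 − 0.1819) = 0.117 × 0.4523 = 0.0529 km

53 m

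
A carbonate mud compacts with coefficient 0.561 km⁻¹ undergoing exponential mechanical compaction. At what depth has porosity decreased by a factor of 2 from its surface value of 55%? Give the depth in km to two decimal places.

phi/phi₀ = 1/2 ⇒ exp(−β·Z) = 1/2 ⇒ Z = ln(2) / β
Z = 0.6931 / 0.561 = 1.236 km

1.24 km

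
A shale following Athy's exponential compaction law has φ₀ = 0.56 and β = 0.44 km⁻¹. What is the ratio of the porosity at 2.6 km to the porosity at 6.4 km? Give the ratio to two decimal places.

φ(Z₁)/φ(Z₂) = e^(−β·Z₁)/e^(−β·Z₂) = e^{β(Z₂−Z₁)}
= exp(0.44 × 3.8) = exp(1.672) = 5.3228

5.32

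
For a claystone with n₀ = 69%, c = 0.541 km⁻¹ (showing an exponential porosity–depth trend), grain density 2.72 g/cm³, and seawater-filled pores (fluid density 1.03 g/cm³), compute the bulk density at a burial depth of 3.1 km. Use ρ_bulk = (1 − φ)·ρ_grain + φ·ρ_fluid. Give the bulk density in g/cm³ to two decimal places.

2.50 g/cm³

Porosity at depth: n = 0.69·exp(−0.541×3.1) = 0.69×0.1869 = 0.1290
Bulk density: ρ_b = (1−n)ρ_g + n·ρ_f = 0.8710×2.72 + 0.1290×1.03
       = 2.369 + 0.133 = 2.502 g/cm³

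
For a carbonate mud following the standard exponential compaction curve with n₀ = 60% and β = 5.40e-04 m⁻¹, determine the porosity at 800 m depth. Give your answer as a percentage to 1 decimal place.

39.0%

Working in km (1 km = 1000 m; β in km⁻¹ = β in m⁻¹ × 1000):
n = n₀·exp(−β·z) = 0.6 × exp(−0.54 × 0.8) = 0.6 × exp(−0.432)
  = 0.6 × 0.6492 = 0.3895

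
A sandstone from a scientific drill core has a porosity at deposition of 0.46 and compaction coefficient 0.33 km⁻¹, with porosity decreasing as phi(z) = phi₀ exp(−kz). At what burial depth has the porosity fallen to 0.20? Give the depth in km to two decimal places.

Invert Athy's law: z = ln(phi₀/phi) / k
z = ln(0.46/0.2) / 0.33 = ln(2.3) / 0.33 = 0.8329 / 0.33 = 2.524 km

2.52 km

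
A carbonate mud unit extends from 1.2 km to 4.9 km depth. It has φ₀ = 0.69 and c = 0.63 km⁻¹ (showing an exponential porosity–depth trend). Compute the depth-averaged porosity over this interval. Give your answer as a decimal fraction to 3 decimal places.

0.125

⟨φ⟩ = (1/(Z₂−Z₁)) ∫ φ₀ e^(−cZ) dZ = φ₀·(e^(−c·Z₁) − e^(−c·Z₂)) / (c·(Z₂−Z₁))
e^(−0.63×1.2) = 0.4695; e^(−0.63×4.9) = 0.0456
⟨φ⟩ = 0.69 × (0.4695 − 0.0456) / (0.63 × 3.7) = 0.69 × 0.1819 = 0.1255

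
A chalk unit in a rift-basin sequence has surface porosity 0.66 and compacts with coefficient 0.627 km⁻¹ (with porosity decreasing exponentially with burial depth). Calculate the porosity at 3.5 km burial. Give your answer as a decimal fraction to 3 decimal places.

0.074

n = n₀·exp(−c·d) = 0.66 × exp(−0.627 × 3.5) = 0.66 × exp(−2.195)
  = 0.66 × 0.1114 = 0.0735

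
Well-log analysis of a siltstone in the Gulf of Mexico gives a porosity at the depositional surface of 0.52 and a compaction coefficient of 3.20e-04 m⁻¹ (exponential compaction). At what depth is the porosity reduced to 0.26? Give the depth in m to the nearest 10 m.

2170 m

Working in km (1 km = 1000 m; β in km⁻¹ = β in m⁻¹ × 1000):
Invert Athy's law: d = ln(n₀/n) / β
d = ln(0.52/0.26) / 0.32 = ln(2) / 0.32 = 0.6931 / 0.32 = 2.166 km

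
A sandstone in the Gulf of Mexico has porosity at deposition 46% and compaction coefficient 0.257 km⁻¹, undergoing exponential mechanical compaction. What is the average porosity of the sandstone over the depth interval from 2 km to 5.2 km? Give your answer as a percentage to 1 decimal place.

18.8%

⟨φ⟩ = (1/(Z₂−Z₁)) ∫ φ₀ e^(−cZ) dZ = φ₀·(e^(−c·Z₁) − e^(−c·Z₂)) / (c·(Z₂−Z₁))
e^(−0.257×2) = 0.5981; e^(−0.257×5.2) = 0.2628
⟨φ⟩ = 0.46 × (0.5981 − 0.2628) / (0.257 × 3.2) = 0.46 × 0.4077 = 0.1876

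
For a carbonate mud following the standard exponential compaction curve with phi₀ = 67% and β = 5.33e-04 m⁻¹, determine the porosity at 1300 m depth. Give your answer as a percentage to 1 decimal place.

33.5%

Working in km (1 km = 1000 m; β in km⁻¹ = β in m⁻¹ × 1000):
phi = phi₀·exp(−β·Z) = 0.67 × exp(−0.533 × 1.3) = 0.67 × exp(−0.6929)
  = 0.67 × 0.5001 = 0.3351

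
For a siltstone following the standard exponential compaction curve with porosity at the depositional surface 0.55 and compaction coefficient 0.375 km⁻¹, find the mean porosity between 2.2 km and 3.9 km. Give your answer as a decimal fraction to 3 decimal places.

0.178

⟨n⟩ = (1/(Z₂−Z₁)) ∫ n₀ e^(−βZ) dZ = n₀·(e^(−β·Z₁) − e^(−β·Z₂)) / (β·(Z₂−Z₁))
e^(−0.375×2.2) = 0.4382; e^(−0.375×3.9) = 0.2317
⟨n⟩ = 0.55 × (0.4382 − 0.2317) / (0.375 × 1.7) = 0.55 × 0.3240 = 0.1782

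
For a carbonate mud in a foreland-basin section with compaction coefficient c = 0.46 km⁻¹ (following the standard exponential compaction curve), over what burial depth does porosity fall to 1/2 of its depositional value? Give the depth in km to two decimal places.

n/n₀ = 1/2 ⇒ exp(−c·d) = 1/2 ⇒ d = ln(2) / c
d = 0.6931 / 0.46 = 1.507 km

1.51 km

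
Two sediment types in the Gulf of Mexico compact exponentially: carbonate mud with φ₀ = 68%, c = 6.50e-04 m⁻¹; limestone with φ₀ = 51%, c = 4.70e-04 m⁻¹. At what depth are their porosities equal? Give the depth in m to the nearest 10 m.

Working in km (1 km = 1000 m; c in km⁻¹ = c in m⁻¹ × 1000):
Set φ₀ₐ e^(−cₐd) = φ₀ᵦ e^(−cᵦd) ⇒ ln(φ₀ₐ/φ₀ᵦ) = (cₐ − cᵦ)·d
d = ln(0.68/0.51) / (0.65 − 0.47) = 0.2877 / 0.18 = 1.598 km

1600 m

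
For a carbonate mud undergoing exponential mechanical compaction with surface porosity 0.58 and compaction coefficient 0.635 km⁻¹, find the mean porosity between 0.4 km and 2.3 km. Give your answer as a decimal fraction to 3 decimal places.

⟨phi⟩ = (1/(d₂−d₁)) ∫ phi₀ e^(−βd) dd = phi₀·(e^(−β·d₁) − e^(−β·d₂)) / (β·(d₂−d₁))
e^(−0.635×0.4) = 0.7757; e^(−0.635×2.3) = 0.2321
⟨phi⟩ = 0.58 × (0.7757 − 0.2321) / (0.635 × 1.9) = 0.58 × 0.4505 = 0.2613

0.261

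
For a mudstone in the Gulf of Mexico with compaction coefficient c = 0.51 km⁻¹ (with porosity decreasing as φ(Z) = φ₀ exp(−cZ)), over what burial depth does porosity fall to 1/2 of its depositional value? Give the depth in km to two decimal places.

1.36 km

φ/φ₀ = 1/2 ⇒ exp(−c·Z) = 1/2 ⇒ Z = ln(2) / c
Z = 0.6931 / 0.51 = 1.359 km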